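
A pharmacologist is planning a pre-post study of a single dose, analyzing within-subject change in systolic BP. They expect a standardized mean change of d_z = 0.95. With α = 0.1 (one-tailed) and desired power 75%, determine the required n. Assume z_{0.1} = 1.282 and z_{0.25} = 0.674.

n = 5 pairs

For a paired (one-sample on differences) test: n = ((z_{α} + z_β) / d)².
z_{α} + z_β = 1.282 + 0.674 = 1.956.
n = (1.956 / 0.95)² = 2.059² = 4.24.
Round up.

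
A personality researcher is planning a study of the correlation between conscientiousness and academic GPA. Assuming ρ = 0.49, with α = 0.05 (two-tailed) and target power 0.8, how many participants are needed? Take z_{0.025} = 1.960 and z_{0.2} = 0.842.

Fisher's z: C = ½·ln((1+r)/(1−r)) = ½·ln(2.9216) = 0.5361.
n = ((z_{α/2} + z_β)/C)² + 3.
(1.960 + 0.842) / 0.5361 = 2.802 / 0.5361 = 5.227.
n = 5.227² + 3 = 27.32 + 3 = 30.3.
Round up.

n = 31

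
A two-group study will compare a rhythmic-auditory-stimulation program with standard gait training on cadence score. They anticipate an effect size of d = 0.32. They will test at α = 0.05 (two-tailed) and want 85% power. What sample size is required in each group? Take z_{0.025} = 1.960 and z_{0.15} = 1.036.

n = 176 per group

For two independent groups with equal n: n = 2·((z_{α/2} + z_β) / d)².
z_{α/2} + z_β = 1.960 + 1.036 = 2.996.
n = 2 × (2.996 / 0.32)² = 2 × 9.362² = 2 × 87.66 = 175.3.
Round up to the next whole participant.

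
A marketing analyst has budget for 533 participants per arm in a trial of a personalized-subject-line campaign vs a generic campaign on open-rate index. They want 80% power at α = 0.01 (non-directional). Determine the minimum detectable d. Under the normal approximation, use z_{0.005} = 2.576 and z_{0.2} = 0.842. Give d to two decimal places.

d_min ≈ 0.21

For two independent groups of n = 533 each: d_min = (z_{α/2} + z_β)·√(2/n).
z-sum = 2.576 + 0.842 = 3.418.
d_min = 3.418 × √(2/533) = 3.418 × 0.0613 = 0.209.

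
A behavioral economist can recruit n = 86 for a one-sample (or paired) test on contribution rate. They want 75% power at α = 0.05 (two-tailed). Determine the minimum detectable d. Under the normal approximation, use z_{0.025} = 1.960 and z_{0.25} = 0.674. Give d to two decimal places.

d_min ≈ 0.28

For a single sample (or paired design) of n = 86: d_min = (z_{α/2} + z_β)/√n.
z-sum = 1.960 + 0.674 = 2.634.
d_min = 2.634 / √86 = 2.634 / 9.274 = 0.284.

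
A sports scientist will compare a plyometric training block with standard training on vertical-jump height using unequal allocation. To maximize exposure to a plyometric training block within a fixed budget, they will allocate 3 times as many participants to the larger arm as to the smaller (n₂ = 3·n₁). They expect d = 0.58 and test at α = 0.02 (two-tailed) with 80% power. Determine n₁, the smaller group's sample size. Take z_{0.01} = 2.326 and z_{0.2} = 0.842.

With allocation ratio k = n₂/n₁ = 3, Var(x̄₁−x̄₂) = σ²(1/n₁ + 1/(k·n₁)) = σ²·(k+1)/(k·n₁).
So n₁ = (1 + 1/k)·((z_{α/2} + z_β)/d)² = 1.333 × (3.168/0.58)².
n₁ = 1.333 × 29.83 = 39.8.
Round up: n₁ = 40, giving n₂ = 3 × 40 = 120.

n₁ = 40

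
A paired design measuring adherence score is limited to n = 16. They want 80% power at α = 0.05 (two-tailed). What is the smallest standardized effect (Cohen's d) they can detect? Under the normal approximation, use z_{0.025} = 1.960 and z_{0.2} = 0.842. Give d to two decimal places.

d_min ≈ 0.70

For a single sample (or paired design) of n = 16: d_min = (z_{α/2} + z_β)/√n.
z-sum = 1.960 + 0.842 = 2.802.
d_min = 2.802 / √16 = 2.802 / 4.000 = 0.701.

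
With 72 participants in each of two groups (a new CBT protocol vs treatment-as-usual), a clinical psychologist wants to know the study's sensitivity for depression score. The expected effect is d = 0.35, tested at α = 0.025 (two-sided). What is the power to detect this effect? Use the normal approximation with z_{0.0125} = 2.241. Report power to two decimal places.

For two equal groups, power = Φ(d·√(n/2) − z_{α/2}).
d·√(n/2) = 0.35 × √(72/2) = 0.35 × 6.000 = 2.100.
z_β = 2.100 − 2.241 = -0.141.
Power = Φ(-0.141) = 0.444.

power ≈ 0.44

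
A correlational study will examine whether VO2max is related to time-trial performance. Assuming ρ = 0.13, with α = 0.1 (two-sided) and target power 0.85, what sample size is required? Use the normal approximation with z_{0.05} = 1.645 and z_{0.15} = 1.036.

n = 424

Fisher's z: C = ½·ln((1+r)/(1−r)) = ½·ln(1.2989) = 0.1307.
n = ((z_{α/2} + z_β)/C)² + 3.
(1.645 + 1.036) / 0.1307 = 2.681 / 0.1307 = 20.513.
n = 20.513² + 3 = 420.77 + 3 = 423.8.
Round up.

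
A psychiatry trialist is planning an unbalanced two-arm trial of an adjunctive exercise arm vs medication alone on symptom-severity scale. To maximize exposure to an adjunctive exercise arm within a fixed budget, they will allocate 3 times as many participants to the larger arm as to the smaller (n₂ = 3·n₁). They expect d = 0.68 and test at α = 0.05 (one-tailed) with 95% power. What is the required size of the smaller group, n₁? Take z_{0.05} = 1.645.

n₁ = 32

With allocation ratio k = n₂/n₁ = 3, Var(x̄₁−x̄₂) = σ²(1/n₁ + 1/(k·n₁)) = σ²·(k+1)/(k·n₁).
So n₁ = (1 + 1/k)·((z_{α} + z_β)/d)² = 1.333 × (3.290/0.68)².
n₁ = 1.333 × 23.41 = 31.2.
Round up: n₁ = 32, giving n₂ = 3 × 32 = 96.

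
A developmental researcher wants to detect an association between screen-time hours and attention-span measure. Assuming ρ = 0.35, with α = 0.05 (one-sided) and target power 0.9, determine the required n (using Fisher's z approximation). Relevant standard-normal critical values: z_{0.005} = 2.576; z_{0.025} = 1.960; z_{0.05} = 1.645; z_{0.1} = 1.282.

n = 68

Fisher's z: C = ½·ln((1+r)/(1−r)) = ½·ln(2.0769) = 0.3654.
n = ((z_{α} + z_β)/C)² + 3.
(1.645 + 1.282) / 0.3654 = 2.927 / 0.3654 = 8.010.
n = 8.010² + 3 = 64.17 + 3 = 67.2.
Round up.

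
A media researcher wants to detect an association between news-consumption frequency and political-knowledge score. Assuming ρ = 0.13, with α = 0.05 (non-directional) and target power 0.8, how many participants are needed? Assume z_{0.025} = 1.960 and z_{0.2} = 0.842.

Fisher's z: C = ½·ln((1+r)/(1−r)) = ½·ln(1.2989) = 0.1307.
n = ((z_{α/2} + z_β)/C)² + 3.
(1.960 + 0.842) / 0.1307 = 2.802 / 0.1307 = 21.438.
n = 21.438² + 3 = 459.61 + 3 = 462.6.
Round up.

n = 463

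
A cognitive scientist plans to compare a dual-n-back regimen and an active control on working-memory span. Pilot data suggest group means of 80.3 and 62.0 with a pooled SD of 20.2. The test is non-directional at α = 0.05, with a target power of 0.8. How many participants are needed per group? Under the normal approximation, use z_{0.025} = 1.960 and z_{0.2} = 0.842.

Cohen's d = |M₁ − M₂| / SD_pooled = |80.3 − 62.0| / 20.2 = 18.3 / 20.2 = 0.906.
For two independent groups with equal n: n = 2·((z_{α/2} + z_β) / d)².
z_{α/2} + z_β = 1.960 + 0.842 = 2.802.
n = 2 × (2.802 / 0.906)² = 2 × 3.093² = 2 × 9.56 = 19.1.
Round up to the next whole participant.

n = 20 per group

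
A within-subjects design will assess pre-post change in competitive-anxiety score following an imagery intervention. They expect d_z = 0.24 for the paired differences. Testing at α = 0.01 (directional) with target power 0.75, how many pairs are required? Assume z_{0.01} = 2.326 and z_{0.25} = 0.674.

n = 157 pairs

For a paired (one-sample on differences) test: n = ((z_{α} + z_β) / d)².
z_{α} + z_β = 2.326 + 0.674 = 3.000.
n = (3.000 / 0.24)² = 12.500² = 156.25.
Round up.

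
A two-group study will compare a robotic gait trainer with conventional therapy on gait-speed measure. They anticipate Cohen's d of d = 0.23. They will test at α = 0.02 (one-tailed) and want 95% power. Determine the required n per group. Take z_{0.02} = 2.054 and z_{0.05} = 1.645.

For two independent groups with equal n: n = 2·((z_{α} + z_β) / d)².
z_{α} + z_β = 2.054 + 1.645 = 3.699.
n = 2 × (3.699 / 0.23)² = 2 × 16.083² = 2 × 258.65 = 517.3.
Round up to the next whole participant.

n = 518 per group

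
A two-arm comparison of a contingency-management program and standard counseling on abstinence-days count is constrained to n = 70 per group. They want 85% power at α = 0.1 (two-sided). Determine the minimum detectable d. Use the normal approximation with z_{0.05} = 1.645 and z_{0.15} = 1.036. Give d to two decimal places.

For two independent groups of n = 70 each: d_min = (z_{α/2} + z_β)·√(2/n).
z-sum = 1.645 + 1.036 = 2.681.
d_min = 2.681 × √(2/70) = 2.681 × 0.1690 = 0.453.

d_min ≈ 0.45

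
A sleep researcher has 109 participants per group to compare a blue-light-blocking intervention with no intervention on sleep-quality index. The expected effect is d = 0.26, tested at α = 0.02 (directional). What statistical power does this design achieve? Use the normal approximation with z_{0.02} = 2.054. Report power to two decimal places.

power ≈ 0.45

For two equal groups, power = Φ(d·√(n/2) − z_{α}).
d·√(n/2) = 0.26 × √(109/2) = 0.26 × 7.382 = 1.919.
z_β = 1.919 − 2.054 = -0.135.
Power = Φ(-0.135) = 0.446.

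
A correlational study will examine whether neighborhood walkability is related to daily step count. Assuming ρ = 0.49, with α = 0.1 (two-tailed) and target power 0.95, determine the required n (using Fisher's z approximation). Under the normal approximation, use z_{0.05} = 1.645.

n = 41

Fisher's z: C = ½·ln((1+r)/(1−r)) = ½·ln(2.9216) = 0.5361.
n = ((z_{α/2} + z_β)/C)² + 3.
(1.645 + 1.645) / 0.5361 = 3.290 / 0.5361 = 6.137.
n = 6.137² + 3 = 37.66 + 3 = 40.7.
Round up.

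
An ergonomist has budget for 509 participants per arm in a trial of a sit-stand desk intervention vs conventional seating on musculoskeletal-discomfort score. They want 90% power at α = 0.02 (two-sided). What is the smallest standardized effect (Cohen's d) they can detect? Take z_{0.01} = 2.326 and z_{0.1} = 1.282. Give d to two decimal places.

d_min ≈ 0.23

For two independent groups of n = 509 each: d_min = (z_{α/2} + z_β)·√(2/n).
z-sum = 2.326 + 1.282 = 3.608.
d_min = 3.608 × √(2/509) = 3.608 × 0.0627 = 0.226.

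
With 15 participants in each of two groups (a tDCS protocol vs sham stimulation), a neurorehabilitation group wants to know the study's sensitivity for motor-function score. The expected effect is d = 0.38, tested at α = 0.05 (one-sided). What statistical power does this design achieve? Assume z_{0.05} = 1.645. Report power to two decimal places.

power ≈ 0.27

For two equal groups, power = Φ(d·√(n/2) − z_{α}).
d·√(n/2) = 0.38 × √(15/2) = 0.38 × 2.739 = 1.041.
z_β = 1.041 − 1.645 = -0.604.
Power = Φ(-0.604) = 0.273.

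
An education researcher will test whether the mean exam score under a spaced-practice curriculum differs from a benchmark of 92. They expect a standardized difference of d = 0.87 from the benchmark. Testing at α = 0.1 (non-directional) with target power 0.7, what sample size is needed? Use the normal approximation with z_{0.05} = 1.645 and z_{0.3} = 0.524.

For a one-sample test: n = ((z_{α/2} + z_β) / d)².
z_{α/2} + z_β = 1.645 + 0.524 = 2.169.
n = (2.169 / 0.87)² = 2.493² = 6.22.
Round up.

n = 7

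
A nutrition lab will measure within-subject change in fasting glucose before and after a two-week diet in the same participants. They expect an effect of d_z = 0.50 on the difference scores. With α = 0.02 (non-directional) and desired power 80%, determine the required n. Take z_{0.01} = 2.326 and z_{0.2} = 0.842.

For a paired (one-sample on differences) test: n = ((z_{α/2} + z_β) / d)².
z_{α/2} + z_β = 2.326 + 0.842 = 3.168.
n = (3.168 / 0.50)² = 6.336² = 40.14.
Round up.

n = 41 pairs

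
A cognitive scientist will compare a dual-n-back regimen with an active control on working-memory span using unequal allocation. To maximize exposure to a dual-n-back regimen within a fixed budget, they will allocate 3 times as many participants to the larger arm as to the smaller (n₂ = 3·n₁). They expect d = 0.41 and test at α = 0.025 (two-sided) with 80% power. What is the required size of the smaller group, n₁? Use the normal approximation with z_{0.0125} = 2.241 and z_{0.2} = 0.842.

n₁ = 76

With allocation ratio k = n₂/n₁ = 3, Var(x̄₁−x̄₂) = σ²(1/n₁ + 1/(k·n₁)) = σ²·(k+1)/(k·n₁).
So n₁ = (1 + 1/k)·((z_{α/2} + z_β)/d)² = 1.333 × (3.083/0.41)².
n₁ = 1.333 × 56.54 = 75.4.
Round up: n₁ = 76, giving n₂ = 3 × 76 = 228.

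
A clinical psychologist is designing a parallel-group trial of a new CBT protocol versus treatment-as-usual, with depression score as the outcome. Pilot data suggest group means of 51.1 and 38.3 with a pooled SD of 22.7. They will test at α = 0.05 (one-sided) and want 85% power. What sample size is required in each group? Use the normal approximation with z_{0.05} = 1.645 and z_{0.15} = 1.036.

Cohen's d = |M₁ − M₂| / SD_pooled = |51.1 − 38.3| / 22.7 = 12.8 / 22.7 = 0.564.
For two independent groups with equal n: n = 2·((z_{α} + z_β) / d)².
z_{α} + z_β = 1.645 + 1.036 = 2.681.
n = 2 × (2.681 / 0.564)² = 2 × 4.754² = 2 × 22.60 = 45.2.
Round up to the next whole participant.

n = 46 per group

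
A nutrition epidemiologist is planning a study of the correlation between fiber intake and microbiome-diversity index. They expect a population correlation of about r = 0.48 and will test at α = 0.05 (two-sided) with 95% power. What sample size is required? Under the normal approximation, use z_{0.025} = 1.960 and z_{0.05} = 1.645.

Fisher's z: C = ½·ln((1+r)/(1−r)) = ½·ln(2.8462) = 0.5230.
n = ((z_{α/2} + z_β)/C)² + 3.
(1.960 + 1.645) / 0.5230 = 3.605 / 0.5230 = 6.893.
n = 6.893² + 3 = 47.51 + 3 = 50.5.
Round up.

n = 51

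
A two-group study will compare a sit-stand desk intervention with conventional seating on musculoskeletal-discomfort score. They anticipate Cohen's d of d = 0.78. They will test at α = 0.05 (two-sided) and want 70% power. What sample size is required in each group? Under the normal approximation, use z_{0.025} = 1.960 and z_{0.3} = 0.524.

n = 21 per group

For two independent groups with equal n: n = 2·((z_{α/2} + z_β) / d)².
z_{α/2} + z_β = 1.960 + 0.524 = 2.484.
n = 2 × (2.484 / 0.78)² = 2 × 3.185² = 2 × 10.14 = 20.3.
Round up to the next whole participant.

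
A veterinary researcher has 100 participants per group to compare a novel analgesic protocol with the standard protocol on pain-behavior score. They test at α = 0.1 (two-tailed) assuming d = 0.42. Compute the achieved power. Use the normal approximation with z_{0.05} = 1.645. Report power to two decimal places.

For two equal groups, power = Φ(d·√(n/2) − z_{α/2}).
d·√(n/2) = 0.42 × √(100/2) = 0.42 × 7.071 = 2.970.
z_β = 2.970 − 1.645 = 1.325.
Power = Φ(1.325) = 0.907.

power ≈ 0.91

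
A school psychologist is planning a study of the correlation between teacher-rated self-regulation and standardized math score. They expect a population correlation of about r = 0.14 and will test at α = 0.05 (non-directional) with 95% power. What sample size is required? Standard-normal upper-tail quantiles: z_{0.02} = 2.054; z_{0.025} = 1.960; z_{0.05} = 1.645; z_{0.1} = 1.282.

Fisher's z: C = ½·ln((1+r)/(1−r)) = ½·ln(1.3256) = 0.1409.
n = ((z_{α/2} + z_β)/C)² + 3.
(1.960 + 1.645) / 0.1409 = 3.605 / 0.1409 = 25.586.
n = 25.586² + 3 = 654.62 + 3 = 657.6.
Round up.

n = 658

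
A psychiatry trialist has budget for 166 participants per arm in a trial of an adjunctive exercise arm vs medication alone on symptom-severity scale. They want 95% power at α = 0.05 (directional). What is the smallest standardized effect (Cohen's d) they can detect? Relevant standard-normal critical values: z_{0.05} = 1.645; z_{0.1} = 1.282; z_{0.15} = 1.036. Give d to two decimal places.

For two independent groups of n = 166 each: d_min = (z_{α} + z_β)·√(2/n).
z-sum = 1.645 + 1.645 = 3.290.
d_min = 3.290 × √(2/166) = 3.290 × 0.1098 = 0.361.

d_min ≈ 0.36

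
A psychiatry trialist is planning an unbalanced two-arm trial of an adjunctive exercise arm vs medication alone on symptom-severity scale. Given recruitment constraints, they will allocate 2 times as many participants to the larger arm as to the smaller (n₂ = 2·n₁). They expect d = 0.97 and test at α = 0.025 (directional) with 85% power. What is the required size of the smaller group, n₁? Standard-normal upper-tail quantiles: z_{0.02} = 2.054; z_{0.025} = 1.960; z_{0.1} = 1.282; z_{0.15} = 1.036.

n₁ = 15

With allocation ratio k = n₂/n₁ = 2, Var(x̄₁−x̄₂) = σ²(1/n₁ + 1/(k·n₁)) = σ²·(k+1)/(k·n₁).
So n₁ = (1 + 1/k)·((z_{α} + z_β)/d)² = 1.500 × (2.996/0.97)².
n₁ = 1.500 × 9.54 = 14.3.
Round up: n₁ = 15, giving n₂ = 2 × 15 = 30.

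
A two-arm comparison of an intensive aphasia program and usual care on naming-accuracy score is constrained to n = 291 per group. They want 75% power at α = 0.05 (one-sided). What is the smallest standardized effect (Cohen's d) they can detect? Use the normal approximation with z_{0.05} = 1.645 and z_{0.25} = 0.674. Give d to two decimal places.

For two independent groups of n = 291 each: d_min = (z_{α} + z_β)·√(2/n).
z-sum = 1.645 + 0.674 = 2.319.
d_min = 2.319 × √(2/291) = 2.319 × 0.0829 = 0.192.

d_min ≈ 0.19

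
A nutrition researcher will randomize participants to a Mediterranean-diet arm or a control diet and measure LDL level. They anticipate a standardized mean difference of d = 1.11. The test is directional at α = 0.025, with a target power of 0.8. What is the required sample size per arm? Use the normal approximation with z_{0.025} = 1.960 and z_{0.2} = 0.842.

n = 13 per group

For two independent groups with equal n: n = 2·((z_{α} + z_β) / d)².
z_{α} + z_β = 1.960 + 0.842 = 2.802.
n = 2 × (2.802 / 1.11)² = 2 × 2.524² = 2 × 6.37 = 12.7.
Round up to the next whole participant.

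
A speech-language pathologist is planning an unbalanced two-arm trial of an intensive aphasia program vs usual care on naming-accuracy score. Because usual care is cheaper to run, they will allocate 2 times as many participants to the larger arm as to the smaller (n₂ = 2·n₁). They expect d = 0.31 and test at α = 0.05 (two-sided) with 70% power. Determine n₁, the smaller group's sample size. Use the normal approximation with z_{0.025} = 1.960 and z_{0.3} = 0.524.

With allocation ratio k = n₂/n₁ = 2, Var(x̄₁−x̄₂) = σ²(1/n₁ + 1/(k·n₁)) = σ²·(k+1)/(k·n₁).
So n₁ = (1 + 1/k)·((z_{α/2} + z_β)/d)² = 1.500 × (2.484/0.31)².
n₁ = 1.500 × 64.21 = 96.3.
Round up: n₁ = 97, giving n₂ = 2 × 97 = 194.

n₁ = 97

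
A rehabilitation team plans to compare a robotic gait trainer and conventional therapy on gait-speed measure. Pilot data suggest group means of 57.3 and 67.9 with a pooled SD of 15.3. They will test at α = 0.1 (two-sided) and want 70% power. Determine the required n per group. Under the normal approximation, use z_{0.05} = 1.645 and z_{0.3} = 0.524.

Cohen's d = |M₁ − M₂| / SD_pooled = |57.3 − 67.9| / 15.3 = 10.6 / 15.3 = 0.693.
For two independent groups with equal n: n = 2·((z_{α/2} + z_β) / d)².
z_{α/2} + z_β = 1.645 + 0.524 = 2.169.
n = 2 × (2.169 / 0.693)² = 2 × 3.130² = 2 × 9.80 = 19.6.
Round up to the next whole participant.

n = 20 per group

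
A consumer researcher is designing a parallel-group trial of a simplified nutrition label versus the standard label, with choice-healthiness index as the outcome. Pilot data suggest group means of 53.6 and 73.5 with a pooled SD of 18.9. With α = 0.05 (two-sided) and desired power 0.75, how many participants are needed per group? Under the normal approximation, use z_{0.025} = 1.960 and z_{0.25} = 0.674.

Cohen's d = |M₁ − M₂| / SD_pooled = |53.6 − 73.5| / 18.9 = 19.9 / 18.9 = 1.053.
For two independent groups with equal n: n = 2·((z_{α/2} + z_β) / d)².
z_{α/2} + z_β = 1.960 + 0.674 = 2.634.
n = 2 × (2.634 / 1.053)² = 2 × 2.501² = 2 × 6.26 = 12.5.
Round up to the next whole participant.

n = 13 per group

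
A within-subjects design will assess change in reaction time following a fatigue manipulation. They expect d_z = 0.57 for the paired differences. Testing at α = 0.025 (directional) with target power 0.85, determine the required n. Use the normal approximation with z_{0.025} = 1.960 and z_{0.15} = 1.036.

n = 28 pairs

For a paired (one-sample on differences) test: n = ((z_{α} + z_β) / d)².
z_{α} + z_β = 1.960 + 1.036 = 2.996.
n = (2.996 / 0.57)² = 5.256² = 27.63.
Round up.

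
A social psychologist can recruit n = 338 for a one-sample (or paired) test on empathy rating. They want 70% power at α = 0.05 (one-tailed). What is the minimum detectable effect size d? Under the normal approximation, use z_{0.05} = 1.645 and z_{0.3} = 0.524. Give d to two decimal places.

For a single sample (or paired design) of n = 338: d_min = (z_{α} + z_β)/√n.
z-sum = 1.645 + 0.524 = 2.169.
d_min = 2.169 / √338 = 2.169 / 18.385 = 0.118.

d_min ≈ 0.12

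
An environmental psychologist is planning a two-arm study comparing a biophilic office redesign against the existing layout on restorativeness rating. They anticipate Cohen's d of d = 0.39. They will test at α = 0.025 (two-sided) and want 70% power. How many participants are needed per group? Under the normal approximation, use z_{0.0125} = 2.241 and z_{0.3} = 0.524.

For two independent groups with equal n: n = 2·((z_{α/2} + z_β) / d)².
z_{α/2} + z_β = 2.241 + 0.524 = 2.765.
n = 2 × (2.765 / 0.39)² = 2 × 7.090² = 2 × 50.26 = 100.5.
Round up to the next whole participant.

n = 101 per group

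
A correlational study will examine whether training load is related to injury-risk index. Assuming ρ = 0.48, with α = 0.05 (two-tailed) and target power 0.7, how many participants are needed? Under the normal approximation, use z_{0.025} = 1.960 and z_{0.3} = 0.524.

n = 26

Fisher's z: C = ½·ln((1+r)/(1−r)) = ½·ln(2.8462) = 0.5230.
n = ((z_{α/2} + z_β)/C)² + 3.
(1.960 + 0.524) / 0.5230 = 2.484 / 0.5230 = 4.750.
n = 4.750² + 3 = 22.56 + 3 = 25.6.
Round up.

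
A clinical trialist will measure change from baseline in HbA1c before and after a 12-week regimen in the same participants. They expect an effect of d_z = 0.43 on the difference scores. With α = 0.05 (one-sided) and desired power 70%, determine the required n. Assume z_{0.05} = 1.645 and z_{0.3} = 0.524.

For a paired (one-sample on differences) test: n = ((z_{α} + z_β) / d)².
z_{α} + z_β = 1.645 + 0.524 = 2.169.
n = (2.169 / 0.43)² = 5.044² = 25.44.
Round up.

n = 26 pairs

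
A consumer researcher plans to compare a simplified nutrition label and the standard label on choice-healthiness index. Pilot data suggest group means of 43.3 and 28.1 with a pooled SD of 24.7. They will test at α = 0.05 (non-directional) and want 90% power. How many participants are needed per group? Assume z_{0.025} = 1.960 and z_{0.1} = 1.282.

n = 56 per group

Cohen's d = |M₁ − M₂| / SD_pooled = |43.3 − 28.1| / 24.7 = 15.2 / 24.7 = 0.615.
For two independent groups with equal n: n = 2·((z_{α/2} + z_β) / d)².
z_{α/2} + z_β = 1.960 + 1.282 = 3.242.
n = 2 × (3.242 / 0.615)² = 2 × 5.272² = 2 × 27.79 = 55.6.
Round up to the next whole participant.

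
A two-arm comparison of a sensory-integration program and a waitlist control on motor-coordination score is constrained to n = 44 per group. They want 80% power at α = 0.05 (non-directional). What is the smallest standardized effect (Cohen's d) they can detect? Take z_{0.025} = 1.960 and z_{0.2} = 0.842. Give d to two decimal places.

For two independent groups of n = 44 each: d_min = (z_{α/2} + z_β)·√(2/n).
z-sum = 1.960 + 0.842 = 2.802.
d_min = 2.802 × √(2/44) = 2.802 × 0.2132 = 0.597.

d_min ≈ 0.60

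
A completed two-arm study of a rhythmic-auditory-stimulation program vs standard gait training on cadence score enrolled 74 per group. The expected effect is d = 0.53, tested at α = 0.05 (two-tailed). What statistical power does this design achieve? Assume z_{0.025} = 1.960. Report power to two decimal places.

power ≈ 0.90

For two equal groups, power = Φ(d·√(n/2) − z_{α/2}).
d·√(n/2) = 0.53 × √(74/2) = 0.53 × 6.083 = 3.224.
z_β = 3.224 − 1.960 = 1.264.
Power = Φ(1.264) = 0.897.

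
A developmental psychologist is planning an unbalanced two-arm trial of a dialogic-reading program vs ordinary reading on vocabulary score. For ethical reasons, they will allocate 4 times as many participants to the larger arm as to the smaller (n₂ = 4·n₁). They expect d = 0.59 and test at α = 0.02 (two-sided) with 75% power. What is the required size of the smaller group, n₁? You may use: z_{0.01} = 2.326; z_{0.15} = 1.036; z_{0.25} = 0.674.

n₁ = 33

With allocation ratio k = n₂/n₁ = 4, Var(x̄₁−x̄₂) = σ²(1/n₁ + 1/(k·n₁)) = σ²·(k+1)/(k·n₁).
So n₁ = (1 + 1/k)·((z_{α/2} + z_β)/d)² = 1.250 × (3.000/0.59)².
n₁ = 1.250 × 25.85 = 32.3.
Round up: n₁ = 33, giving n₂ = 4 × 33 = 132.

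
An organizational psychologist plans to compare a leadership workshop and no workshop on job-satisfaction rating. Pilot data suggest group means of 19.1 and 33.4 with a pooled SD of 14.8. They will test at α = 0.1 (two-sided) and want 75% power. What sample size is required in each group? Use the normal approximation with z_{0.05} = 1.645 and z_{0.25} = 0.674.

Cohen's d = |M₁ − M₂| / SD_pooled = |19.1 − 33.4| / 14.8 = 14.3 / 14.8 = 0.966.
For two independent groups with equal n: n = 2·((z_{α/2} + z_β) / d)².
z_{α/2} + z_β = 1.645 + 0.674 = 2.319.
n = 2 × (2.319 / 0.966)² = 2 × 2.401² = 2 × 5.76 = 11.5.
Round up to the next whole participant.

n = 12 per group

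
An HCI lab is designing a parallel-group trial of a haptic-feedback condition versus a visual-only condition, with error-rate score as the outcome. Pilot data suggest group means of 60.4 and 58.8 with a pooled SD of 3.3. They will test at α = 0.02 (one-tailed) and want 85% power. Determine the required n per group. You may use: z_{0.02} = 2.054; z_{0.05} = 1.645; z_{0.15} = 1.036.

n = 82 per group

Cohen's d = |M₁ − M₂| / SD_pooled = |60.4 − 58.8| / 3.3 = 1.6 / 3.3 = 0.485.
For two independent groups with equal n: n = 2·((z_{α} + z_β) / d)².
z_{α} + z_β = 2.054 + 1.036 = 3.090.
n = 2 × (3.090 / 0.485)² = 2 × 6.371² = 2 × 40.59 = 81.2.
Round up to the next whole participant.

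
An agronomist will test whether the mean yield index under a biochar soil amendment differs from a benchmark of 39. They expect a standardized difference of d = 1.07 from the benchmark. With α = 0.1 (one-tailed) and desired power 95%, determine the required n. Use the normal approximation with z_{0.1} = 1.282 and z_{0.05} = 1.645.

For a one-sample test: n = ((z_{α} + z_β) / d)².
z_{α} + z_β = 1.282 + 1.645 = 2.927.
n = (2.927 / 1.07)² = 2.736² = 7.48.
Round up.

n = 8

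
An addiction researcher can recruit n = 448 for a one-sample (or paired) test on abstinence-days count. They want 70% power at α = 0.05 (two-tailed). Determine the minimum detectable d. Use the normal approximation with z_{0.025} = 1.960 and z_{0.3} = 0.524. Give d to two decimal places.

For a single sample (or paired design) of n = 448: d_min = (z_{α/2} + z_β)/√n.
z-sum = 1.960 + 0.524 = 2.484.
d_min = 2.484 / √448 = 2.484 / 21.166 = 0.117.

d_min ≈ 0.12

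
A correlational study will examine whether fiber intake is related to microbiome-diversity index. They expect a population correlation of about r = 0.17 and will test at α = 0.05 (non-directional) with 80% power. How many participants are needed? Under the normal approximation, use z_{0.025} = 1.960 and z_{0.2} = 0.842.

Fisher's z: C = ½·ln((1+r)/(1−r)) = ½·ln(1.4096) = 0.1717.
n = ((z_{α/2} + z_β)/C)² + 3.
(1.960 + 0.842) / 0.1717 = 2.802 / 0.1717 = 16.319.
n = 16.319² + 3 = 266.32 + 3 = 269.3.
Round up.

n = 270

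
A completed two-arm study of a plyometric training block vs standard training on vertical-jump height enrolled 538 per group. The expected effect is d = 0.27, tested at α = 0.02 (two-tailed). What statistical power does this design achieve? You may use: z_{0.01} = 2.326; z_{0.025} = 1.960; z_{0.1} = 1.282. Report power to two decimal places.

power ≈ 0.98

For two equal groups, power = Φ(d·√(n/2) − z_{α/2}).
d·√(n/2) = 0.27 × √(538/2) = 0.27 × 16.401 = 4.428.
z_β = 4.428 − 2.326 = 2.102.
Power = Φ(2.102) = 0.982.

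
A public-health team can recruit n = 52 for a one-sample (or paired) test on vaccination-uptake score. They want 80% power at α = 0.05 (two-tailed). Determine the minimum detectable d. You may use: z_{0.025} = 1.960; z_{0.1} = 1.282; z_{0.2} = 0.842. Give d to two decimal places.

d_min ≈ 0.39

For a single sample (or paired design) of n = 52: d_min = (z_{α/2} + z_β)/√n.
z-sum = 1.960 + 0.842 = 2.802.
d_min = 2.802 / √52 = 2.802 / 7.211 = 0.389.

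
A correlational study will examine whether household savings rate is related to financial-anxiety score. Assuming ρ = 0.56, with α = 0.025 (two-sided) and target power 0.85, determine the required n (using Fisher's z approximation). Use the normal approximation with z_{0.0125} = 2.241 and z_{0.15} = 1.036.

Fisher's z: C = ½·ln((1+r)/(1−r)) = ½·ln(3.5455) = 0.6328.
n = ((z_{α/2} + z_β)/C)² + 3.
(2.241 + 1.036) / 0.6328 = 3.277 / 0.6328 = 5.179.
n = 5.179² + 3 = 26.82 + 3 = 29.8.
Round up.

n = 30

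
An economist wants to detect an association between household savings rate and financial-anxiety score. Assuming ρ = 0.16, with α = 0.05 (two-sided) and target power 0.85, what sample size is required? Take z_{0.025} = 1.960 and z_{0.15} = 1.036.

Fisher's z: C = ½·ln((1+r)/(1−r)) = ½·ln(1.3810) = 0.1614.
n = ((z_{α/2} + z_β)/C)² + 3.
(1.960 + 1.036) / 0.1614 = 2.996 / 0.1614 = 18.563.
n = 18.563² + 3 = 344.57 + 3 = 347.6.
Round up.

n = 348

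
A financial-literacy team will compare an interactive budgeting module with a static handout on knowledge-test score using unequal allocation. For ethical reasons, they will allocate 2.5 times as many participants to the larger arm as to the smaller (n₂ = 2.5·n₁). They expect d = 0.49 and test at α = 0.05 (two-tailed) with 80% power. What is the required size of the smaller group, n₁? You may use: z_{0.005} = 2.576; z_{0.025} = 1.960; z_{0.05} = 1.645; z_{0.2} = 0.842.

n₁ = 46

With allocation ratio k = n₂/n₁ = 2.5, Var(x̄₁−x̄₂) = σ²(1/n₁ + 1/(k·n₁)) = σ²·(k+1)/(k·n₁).
So n₁ = (1 + 1/k)·((z_{α/2} + z_β)/d)² = 1.400 × (2.802/0.49)².
n₁ = 1.400 × 32.70 = 45.8.
Round up: n₁ = 46, giving n₂ = 2.5 × 46 = 115.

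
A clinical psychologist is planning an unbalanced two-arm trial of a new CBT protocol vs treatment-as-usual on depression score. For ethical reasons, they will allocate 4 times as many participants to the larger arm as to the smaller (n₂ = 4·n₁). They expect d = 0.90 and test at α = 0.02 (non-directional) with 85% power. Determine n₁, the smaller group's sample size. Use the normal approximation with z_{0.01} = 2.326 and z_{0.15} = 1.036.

n₁ = 18

With allocation ratio k = n₂/n₁ = 4, Var(x̄₁−x̄₂) = σ²(1/n₁ + 1/(k·n₁)) = σ²·(k+1)/(k·n₁).
So n₁ = (1 + 1/k)·((z_{α/2} + z_β)/d)² = 1.250 × (3.362/0.90)².
n₁ = 1.250 × 13.95 = 17.4.
Round up: n₁ = 18, giving n₂ = 4 × 18 = 72.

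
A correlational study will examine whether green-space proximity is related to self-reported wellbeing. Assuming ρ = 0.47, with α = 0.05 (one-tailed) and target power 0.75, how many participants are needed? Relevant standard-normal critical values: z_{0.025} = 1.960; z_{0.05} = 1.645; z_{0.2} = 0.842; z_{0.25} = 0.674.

n = 24

Fisher's z: C = ½·ln((1+r)/(1−r)) = ½·ln(2.7736) = 0.5101.
n = ((z_{α} + z_β)/C)² + 3.
(1.645 + 0.674) / 0.5101 = 2.319 / 0.5101 = 4.546.
n = 4.546² + 3 = 20.67 + 3 = 23.7.
Round up.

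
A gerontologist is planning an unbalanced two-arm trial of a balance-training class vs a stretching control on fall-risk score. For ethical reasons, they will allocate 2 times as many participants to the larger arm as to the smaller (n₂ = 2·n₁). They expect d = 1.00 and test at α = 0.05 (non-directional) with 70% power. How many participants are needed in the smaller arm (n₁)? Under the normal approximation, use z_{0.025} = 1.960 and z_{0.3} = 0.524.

n₁ = 10

With allocation ratio k = n₂/n₁ = 2, Var(x̄₁−x̄₂) = σ²(1/n₁ + 1/(k·n₁)) = σ²·(k+1)/(k·n₁).
So n₁ = (1 + 1/k)·((z_{α/2} + z_β)/d)² = 1.500 × (2.484/1.00)².
n₁ = 1.500 × 6.17 = 9.3.
Round up: n₁ = 10, giving n₂ = 2 × 10 = 20.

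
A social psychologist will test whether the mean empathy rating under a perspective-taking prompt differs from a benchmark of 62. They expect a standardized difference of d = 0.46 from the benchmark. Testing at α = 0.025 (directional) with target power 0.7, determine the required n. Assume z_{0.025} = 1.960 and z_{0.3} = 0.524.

n = 30

For a one-sample test: n = ((z_{α} + z_β) / d)².
z_{α} + z_β = 1.960 + 0.524 = 2.484.
n = (2.484 / 0.46)² = 5.400² = 29.16.
Round up.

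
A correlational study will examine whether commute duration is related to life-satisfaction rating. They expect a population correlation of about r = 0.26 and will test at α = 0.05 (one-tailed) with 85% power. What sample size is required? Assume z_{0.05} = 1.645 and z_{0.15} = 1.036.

Fisher's z: C = ½·ln((1+r)/(1−r)) = ½·ln(1.7027) = 0.2661.
n = ((z_{α} + z_β)/C)² + 3.
(1.645 + 1.036) / 0.2661 = 2.681 / 0.2661 = 10.075.
n = 10.075² + 3 = 101.51 + 3 = 104.5.
Round up.

n = 105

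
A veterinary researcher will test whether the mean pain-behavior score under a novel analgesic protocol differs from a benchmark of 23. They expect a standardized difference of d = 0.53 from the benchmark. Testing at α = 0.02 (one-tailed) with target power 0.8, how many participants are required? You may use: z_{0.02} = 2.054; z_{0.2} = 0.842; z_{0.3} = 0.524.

n = 30

For a one-sample test: n = ((z_{α} + z_β) / d)².
z_{α} + z_β = 2.054 + 0.842 = 2.896.
n = (2.896 / 0.53)² = 5.464² = 29.86.
Round up.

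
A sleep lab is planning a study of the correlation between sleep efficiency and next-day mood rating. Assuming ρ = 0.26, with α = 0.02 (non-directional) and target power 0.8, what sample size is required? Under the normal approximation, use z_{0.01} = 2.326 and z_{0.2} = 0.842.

Fisher's z: C = ½·ln((1+r)/(1−r)) = ½·ln(1.7027) = 0.2661.
n = ((z_{α/2} + z_β)/C)² + 3.
(2.326 + 0.842) / 0.2661 = 3.168 / 0.2661 = 11.905.
n = 11.905² + 3 = 141.74 + 3 = 144.7.
Round up.

n = 145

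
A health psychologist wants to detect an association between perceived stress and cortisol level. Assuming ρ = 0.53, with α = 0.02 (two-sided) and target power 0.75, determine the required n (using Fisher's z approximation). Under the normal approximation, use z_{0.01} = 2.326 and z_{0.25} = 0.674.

Fisher's z: C = ½·ln((1+r)/(1−r)) = ½·ln(3.2553) = 0.5901.
n = ((z_{α/2} + z_β)/C)² + 3.
(2.326 + 0.674) / 0.5901 = 3.000 / 0.5901 = 5.084.
n = 5.084² + 3 = 25.85 + 3 = 28.8.
Round up.

n = 29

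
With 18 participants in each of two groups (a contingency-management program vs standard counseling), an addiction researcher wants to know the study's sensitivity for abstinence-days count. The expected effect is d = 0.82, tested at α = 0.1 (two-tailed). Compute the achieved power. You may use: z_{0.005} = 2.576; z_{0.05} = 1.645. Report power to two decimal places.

power ≈ 0.79

For two equal groups, power = Φ(d·√(n/2) − z_{α/2}).
d·√(n/2) = 0.82 × √(18/2) = 0.82 × 3.000 = 2.460.
z_β = 2.460 − 1.645 = 0.815.
Power = Φ(0.815) = 0.792.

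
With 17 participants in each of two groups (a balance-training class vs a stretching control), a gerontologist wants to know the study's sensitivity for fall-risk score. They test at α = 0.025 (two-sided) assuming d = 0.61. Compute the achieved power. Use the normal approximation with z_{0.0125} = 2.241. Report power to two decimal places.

power ≈ 0.32

For two equal groups, power = Φ(d·√(n/2) − z_{α/2}).
d·√(n/2) = 0.61 × √(17/2) = 0.61 × 2.915 = 1.778.
z_β = 1.778 − 2.241 = -0.463.
Power = Φ(-0.463) = 0.322.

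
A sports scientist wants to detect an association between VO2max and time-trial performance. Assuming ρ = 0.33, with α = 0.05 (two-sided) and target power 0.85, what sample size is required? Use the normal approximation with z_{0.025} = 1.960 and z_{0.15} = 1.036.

Fisher's z: C = ½·ln((1+r)/(1−r)) = ½·ln(1.9851) = 0.3428.
n = ((z_{α/2} + z_β)/C)² + 3.
(1.960 + 1.036) / 0.3428 = 2.996 / 0.3428 = 8.740.
n = 8.740² + 3 = 76.38 + 3 = 79.4.
Round up.

n = 80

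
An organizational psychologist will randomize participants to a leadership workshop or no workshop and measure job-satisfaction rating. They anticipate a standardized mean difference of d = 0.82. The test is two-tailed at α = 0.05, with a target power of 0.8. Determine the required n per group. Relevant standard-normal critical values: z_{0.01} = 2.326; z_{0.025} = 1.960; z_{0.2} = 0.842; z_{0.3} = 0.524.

For two independent groups with equal n: n = 2·((z_{α/2} + z_β) / d)².
z_{α/2} + z_β = 1.960 + 0.842 = 2.802.
n = 2 × (2.802 / 0.82)² = 2 × 3.417² = 2 × 11.68 = 23.4.
Round up to the next whole participant.

n = 24 per group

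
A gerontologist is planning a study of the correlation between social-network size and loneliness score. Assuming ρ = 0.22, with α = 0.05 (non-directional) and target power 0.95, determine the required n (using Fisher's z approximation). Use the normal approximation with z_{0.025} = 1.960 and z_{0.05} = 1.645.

n = 263

Fisher's z: C = ½·ln((1+r)/(1−r)) = ½·ln(1.5641) = 0.2237.
n = ((z_{α/2} + z_β)/C)² + 3.
(1.960 + 1.645) / 0.2237 = 3.605 / 0.2237 = 16.115.
n = 16.115² + 3 = 259.70 + 3 = 262.7.
Round up.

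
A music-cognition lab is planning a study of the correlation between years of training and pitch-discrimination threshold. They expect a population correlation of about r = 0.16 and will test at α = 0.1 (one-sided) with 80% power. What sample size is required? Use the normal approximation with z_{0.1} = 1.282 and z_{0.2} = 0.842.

n = 177

Fisher's z: C = ½·ln((1+r)/(1−r)) = ½·ln(1.3810) = 0.1614.
n = ((z_{α} + z_β)/C)² + 3.
(1.282 + 0.842) / 0.1614 = 2.124 / 0.1614 = 13.160.
n = 13.160² + 3 = 173.18 + 3 = 176.2.
Round up.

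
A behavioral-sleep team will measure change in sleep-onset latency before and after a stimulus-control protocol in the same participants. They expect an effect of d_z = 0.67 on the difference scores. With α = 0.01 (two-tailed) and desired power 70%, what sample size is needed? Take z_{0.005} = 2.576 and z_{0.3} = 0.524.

For a paired (one-sample on differences) test: n = ((z_{α/2} + z_β) / d)².
z_{α/2} + z_β = 2.576 + 0.524 = 3.100.
n = (3.100 / 0.67)² = 4.627² = 21.41.
Round up.

n = 22 pairs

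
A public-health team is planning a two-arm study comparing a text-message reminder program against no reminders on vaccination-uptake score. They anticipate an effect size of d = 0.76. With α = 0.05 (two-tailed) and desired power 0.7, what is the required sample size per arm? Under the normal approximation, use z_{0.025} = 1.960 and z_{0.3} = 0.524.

n = 22 per group

For two independent groups with equal n: n = 2·((z_{α/2} + z_β) / d)².
z_{α/2} + z_β = 1.960 + 0.524 = 2.484.
n = 2 × (2.484 / 0.76)² = 2 × 3.268² = 2 × 10.68 = 21.4.
Round up to the next whole participant.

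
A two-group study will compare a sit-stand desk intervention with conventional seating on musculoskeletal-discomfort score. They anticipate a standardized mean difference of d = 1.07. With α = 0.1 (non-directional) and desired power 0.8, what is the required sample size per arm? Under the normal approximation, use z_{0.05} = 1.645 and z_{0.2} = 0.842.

For two independent groups with equal n: n = 2·((z_{α/2} + z_β) / d)².
z_{α/2} + z_β = 1.645 + 0.842 = 2.487.
n = 2 × (2.487 / 1.07)² = 2 × 2.324² = 2 × 5.40 = 10.8.
Round up to the next whole participant.

n = 11 per group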